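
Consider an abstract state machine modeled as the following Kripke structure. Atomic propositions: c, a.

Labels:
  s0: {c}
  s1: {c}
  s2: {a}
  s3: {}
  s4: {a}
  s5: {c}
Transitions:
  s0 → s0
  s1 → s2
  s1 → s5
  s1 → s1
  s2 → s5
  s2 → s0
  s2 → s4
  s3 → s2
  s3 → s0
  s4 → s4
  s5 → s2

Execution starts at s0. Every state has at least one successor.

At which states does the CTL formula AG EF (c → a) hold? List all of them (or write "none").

{s4}

States satisfying EF (c → a): {s1, s2, s3, s4, s5}.
States satisfying AG EF (c → a): {s4}.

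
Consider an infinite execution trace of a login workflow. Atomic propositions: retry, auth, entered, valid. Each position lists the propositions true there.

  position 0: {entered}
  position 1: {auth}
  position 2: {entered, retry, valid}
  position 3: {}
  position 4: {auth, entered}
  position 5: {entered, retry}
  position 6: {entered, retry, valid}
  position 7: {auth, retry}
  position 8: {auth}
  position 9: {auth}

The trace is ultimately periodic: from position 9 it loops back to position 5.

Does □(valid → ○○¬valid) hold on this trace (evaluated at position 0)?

Satisfied

valid → ○○¬valid holds at every position 0..9, and those are all positions ever visited, so □(valid → ○○¬valid) holds.
Positions where valid holds: 2, 6.
Check ○○¬valid at each: 2→ok, 6→ok.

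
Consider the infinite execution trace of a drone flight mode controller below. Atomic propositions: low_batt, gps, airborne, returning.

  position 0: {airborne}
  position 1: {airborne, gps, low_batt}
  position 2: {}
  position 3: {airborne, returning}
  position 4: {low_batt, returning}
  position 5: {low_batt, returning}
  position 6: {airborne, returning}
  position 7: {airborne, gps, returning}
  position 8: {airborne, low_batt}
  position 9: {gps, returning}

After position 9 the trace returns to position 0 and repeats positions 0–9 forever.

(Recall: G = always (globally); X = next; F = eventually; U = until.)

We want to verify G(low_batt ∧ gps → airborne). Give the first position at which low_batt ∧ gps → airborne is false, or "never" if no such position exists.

never

low_batt ∧ gps → airborne holds at every position 0..9, and those are all the positions the trace ever visits, so the invariant G(low_batt ∧ gps → airborne) is never violated.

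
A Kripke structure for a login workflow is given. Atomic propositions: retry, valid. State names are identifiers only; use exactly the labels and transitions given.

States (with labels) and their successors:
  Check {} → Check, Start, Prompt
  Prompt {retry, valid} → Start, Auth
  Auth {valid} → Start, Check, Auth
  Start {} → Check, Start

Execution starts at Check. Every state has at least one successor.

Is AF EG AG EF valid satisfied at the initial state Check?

States satisfying EG AG EF valid: {Check, Prompt, Auth, Start}.
States satisfying AF EG AG EF valid: {Check, Prompt, Auth, Start}.
Check ∈ Sat(AF EG AG EF valid).

Yes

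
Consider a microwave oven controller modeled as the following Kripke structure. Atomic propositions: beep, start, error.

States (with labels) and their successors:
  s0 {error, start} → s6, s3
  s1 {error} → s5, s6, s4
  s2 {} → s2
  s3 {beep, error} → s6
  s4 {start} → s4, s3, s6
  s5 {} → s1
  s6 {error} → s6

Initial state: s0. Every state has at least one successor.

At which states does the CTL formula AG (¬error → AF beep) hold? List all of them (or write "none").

States satisfying ¬error → AF beep: {s0, s1, s3, s6}.
States satisfying AG (¬error → AF beep): {s0, s3, s6}.

{s0, s3, s6}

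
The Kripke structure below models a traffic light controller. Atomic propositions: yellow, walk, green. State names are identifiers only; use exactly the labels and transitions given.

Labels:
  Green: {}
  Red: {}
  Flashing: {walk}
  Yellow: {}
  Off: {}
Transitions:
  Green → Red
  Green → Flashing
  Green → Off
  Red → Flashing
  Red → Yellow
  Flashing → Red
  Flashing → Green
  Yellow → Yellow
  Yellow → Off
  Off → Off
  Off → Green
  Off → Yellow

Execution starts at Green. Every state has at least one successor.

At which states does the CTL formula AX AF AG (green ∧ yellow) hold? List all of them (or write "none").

none

States satisfying AF AG (green ∧ yellow): ∅.
States satisfying AX AF AG (green ∧ yellow): ∅.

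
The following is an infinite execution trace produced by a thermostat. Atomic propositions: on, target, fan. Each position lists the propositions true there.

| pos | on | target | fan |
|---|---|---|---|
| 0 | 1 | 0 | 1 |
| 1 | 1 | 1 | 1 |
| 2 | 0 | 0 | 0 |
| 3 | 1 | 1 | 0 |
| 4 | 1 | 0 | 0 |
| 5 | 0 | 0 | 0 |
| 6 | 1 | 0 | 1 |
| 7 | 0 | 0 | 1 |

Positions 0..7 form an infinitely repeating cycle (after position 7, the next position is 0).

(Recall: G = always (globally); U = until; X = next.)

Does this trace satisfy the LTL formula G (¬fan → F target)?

Yes

¬fan → F target holds at every position 0..7, and those are all positions ever visited, so G (¬fan → F target) holds.
Positions where ¬fan holds: 2, 3, 4, 5.
Check F target at each: 2→ok, 3→ok, 4→ok, 5→ok.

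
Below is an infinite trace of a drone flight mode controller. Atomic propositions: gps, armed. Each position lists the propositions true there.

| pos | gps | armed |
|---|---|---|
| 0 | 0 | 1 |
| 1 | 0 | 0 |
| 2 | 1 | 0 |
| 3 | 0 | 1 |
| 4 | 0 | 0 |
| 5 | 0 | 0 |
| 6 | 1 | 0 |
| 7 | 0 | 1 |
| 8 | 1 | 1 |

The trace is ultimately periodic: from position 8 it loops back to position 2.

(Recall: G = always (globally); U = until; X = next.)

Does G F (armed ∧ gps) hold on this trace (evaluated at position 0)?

F (armed ∧ gps) holds at every position 0..8, and those are all positions ever visited, so G F (armed ∧ gps) holds.

Satisfied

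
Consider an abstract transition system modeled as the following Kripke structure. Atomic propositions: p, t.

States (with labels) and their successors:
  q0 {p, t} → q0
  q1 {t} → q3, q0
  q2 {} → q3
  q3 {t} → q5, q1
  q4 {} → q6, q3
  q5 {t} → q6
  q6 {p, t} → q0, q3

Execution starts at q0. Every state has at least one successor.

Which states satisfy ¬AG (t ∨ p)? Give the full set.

States satisfying t ∨ p: {q0, q1, q3, q5, q6}.
States satisfying AG (t ∨ p): {q0, q1, q3, q5, q6}.
States satisfying ¬AG (t ∨ p): {q2, q4}.

{q2, q4}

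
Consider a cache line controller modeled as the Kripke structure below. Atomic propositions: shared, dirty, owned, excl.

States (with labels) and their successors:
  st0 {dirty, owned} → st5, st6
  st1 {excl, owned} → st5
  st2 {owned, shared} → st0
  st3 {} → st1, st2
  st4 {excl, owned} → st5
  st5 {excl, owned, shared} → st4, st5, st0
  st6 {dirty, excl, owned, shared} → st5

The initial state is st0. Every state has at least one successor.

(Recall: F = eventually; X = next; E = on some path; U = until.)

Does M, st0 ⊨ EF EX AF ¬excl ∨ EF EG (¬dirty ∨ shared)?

States satisfying EX AF ¬excl: {st2, st3, st5}.
States satisfying EF EX AF ¬excl: {st0, st1, st2, st3, st4, st5, st6}.
States satisfying EG (¬dirty ∨ shared): {st1, st3, st4, st5, st6}.
States satisfying EF EG (¬dirty ∨ shared): {st0, st1, st2, st3, st4, st5, st6}.
States satisfying EF EX AF ¬excl ∨ EF EG (¬dirty ∨ shared): {st0, st1, st2, st3, st4, st5, st6}.
st0 ∈ Sat(EF EX AF ¬excl ∨ EF EG (¬dirty ∨ shared)).

Holds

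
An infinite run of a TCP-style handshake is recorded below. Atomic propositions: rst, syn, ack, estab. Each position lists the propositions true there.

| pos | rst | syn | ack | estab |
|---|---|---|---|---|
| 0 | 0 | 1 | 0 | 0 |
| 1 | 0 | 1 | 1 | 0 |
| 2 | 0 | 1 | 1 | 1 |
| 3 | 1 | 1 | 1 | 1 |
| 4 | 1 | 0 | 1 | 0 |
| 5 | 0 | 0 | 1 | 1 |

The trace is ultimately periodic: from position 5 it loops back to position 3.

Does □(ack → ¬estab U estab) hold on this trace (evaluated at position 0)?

Yes

ack → ¬estab U estab holds at every position 0..5, and those are all positions ever visited, so □(ack → ¬estab U estab) holds.
Positions where ack holds: 1, 2, 3, 4, 5.
Check ¬estab U estab at each: 1→ok, 2→ok, 3→ok, 4→ok, 5→ok.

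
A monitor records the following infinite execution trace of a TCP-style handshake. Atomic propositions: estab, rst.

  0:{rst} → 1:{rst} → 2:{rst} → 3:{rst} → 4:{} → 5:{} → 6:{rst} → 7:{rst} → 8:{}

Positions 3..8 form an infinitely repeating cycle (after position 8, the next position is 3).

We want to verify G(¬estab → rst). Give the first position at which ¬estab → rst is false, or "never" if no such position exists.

Check ¬estab → rst at each position in order: 0 ✓, 1 ✓, 2 ✓, 3 ✓.
At position 4 the labels are {}, so ¬estab → rst is false there. This is the first violation.

4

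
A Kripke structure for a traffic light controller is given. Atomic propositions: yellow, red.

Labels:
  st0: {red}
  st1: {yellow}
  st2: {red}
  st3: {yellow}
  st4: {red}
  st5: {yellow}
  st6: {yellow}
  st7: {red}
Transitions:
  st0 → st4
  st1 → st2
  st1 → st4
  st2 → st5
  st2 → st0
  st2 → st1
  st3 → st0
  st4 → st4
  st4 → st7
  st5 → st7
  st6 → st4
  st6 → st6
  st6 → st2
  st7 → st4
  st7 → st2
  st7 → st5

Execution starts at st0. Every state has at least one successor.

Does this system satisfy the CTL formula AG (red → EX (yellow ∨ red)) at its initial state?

States satisfying red → EX (yellow ∨ red): {st0, st1, st2, st3, st4, st5, st6, st7}.
States satisfying AG (red → EX (yellow ∨ red)): {st0, st1, st2, st3, st4, st5, st6, st7}.
Every state reachable from st0 satisfies red → EX (yellow ∨ red).
st0 ∈ Sat(AG (red → EX (yellow ∨ red))).

Holds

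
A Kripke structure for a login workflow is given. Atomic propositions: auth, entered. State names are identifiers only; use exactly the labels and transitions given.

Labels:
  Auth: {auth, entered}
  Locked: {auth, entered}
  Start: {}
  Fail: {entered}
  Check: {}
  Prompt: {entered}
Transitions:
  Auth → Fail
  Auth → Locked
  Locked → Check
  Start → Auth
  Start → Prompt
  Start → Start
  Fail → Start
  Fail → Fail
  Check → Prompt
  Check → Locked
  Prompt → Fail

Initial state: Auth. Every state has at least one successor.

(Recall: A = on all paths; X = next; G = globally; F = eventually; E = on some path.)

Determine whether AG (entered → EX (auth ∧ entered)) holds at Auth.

Does not hold

States satisfying entered → EX (auth ∧ entered): {Auth, Start, Check}.
States satisfying AG (entered → EX (auth ∧ entered)): ∅.
Fail is reachable from Auth and violates entered → EX (auth ∧ entered), so AG fails at Auth.
Auth ∉ Sat(AG (entered → EX (auth ∧ entered))).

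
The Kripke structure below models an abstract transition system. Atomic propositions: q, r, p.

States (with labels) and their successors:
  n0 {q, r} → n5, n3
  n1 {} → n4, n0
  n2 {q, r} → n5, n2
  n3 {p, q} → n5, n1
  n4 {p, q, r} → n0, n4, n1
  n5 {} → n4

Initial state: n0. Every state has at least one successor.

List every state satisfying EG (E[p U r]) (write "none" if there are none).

States satisfying E[p U r]: {n0, n2, n4}.
States satisfying EG (E[p U r]): {n2, n4}.

{n2, n4}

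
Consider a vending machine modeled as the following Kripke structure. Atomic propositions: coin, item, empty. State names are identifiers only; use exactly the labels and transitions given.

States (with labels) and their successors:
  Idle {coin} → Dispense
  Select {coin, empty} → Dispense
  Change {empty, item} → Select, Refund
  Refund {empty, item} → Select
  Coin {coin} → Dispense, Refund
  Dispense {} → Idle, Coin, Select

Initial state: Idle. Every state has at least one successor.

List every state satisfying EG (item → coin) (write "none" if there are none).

States satisfying item → coin: {Idle, Select, Coin, Dispense}.
States satisfying EG (item → coin): {Idle, Select, Coin, Dispense}.

{Idle, Select, Coin, Dispense}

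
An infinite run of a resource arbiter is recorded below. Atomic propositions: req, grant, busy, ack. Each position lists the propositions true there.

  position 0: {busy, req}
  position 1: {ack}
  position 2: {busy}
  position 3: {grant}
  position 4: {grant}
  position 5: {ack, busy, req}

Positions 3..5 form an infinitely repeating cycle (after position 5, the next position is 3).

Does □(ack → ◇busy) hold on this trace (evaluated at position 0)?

Yes

ack → ◇busy holds at every position 0..5, and those are all positions ever visited, so □(ack → ◇busy) holds.
Positions where ack holds: 1, 5.
Check ◇busy at each: 1→ok, 5→ok.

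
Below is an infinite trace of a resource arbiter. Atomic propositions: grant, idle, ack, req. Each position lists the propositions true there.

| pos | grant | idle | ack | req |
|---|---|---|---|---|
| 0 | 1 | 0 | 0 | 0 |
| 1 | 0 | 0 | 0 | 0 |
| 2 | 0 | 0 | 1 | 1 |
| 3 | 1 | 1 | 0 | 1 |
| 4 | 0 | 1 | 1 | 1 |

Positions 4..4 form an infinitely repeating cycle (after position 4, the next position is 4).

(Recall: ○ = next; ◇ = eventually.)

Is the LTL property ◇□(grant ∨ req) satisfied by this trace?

Satisfied

□(grant ∨ req) holds at position 2, which is reachable from 0, so ◇□(grant ∨ req) holds.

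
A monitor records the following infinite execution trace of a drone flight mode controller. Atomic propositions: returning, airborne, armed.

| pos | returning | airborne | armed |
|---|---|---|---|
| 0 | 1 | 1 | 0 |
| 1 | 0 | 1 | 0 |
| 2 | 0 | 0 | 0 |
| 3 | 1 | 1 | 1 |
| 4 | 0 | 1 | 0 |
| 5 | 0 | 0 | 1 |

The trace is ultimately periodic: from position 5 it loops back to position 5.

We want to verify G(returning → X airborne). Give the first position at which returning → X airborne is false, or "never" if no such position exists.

never

returning → X airborne holds at every position 0..5, and those are all the positions the trace ever visits, so the invariant G(returning → X airborne) is never violated.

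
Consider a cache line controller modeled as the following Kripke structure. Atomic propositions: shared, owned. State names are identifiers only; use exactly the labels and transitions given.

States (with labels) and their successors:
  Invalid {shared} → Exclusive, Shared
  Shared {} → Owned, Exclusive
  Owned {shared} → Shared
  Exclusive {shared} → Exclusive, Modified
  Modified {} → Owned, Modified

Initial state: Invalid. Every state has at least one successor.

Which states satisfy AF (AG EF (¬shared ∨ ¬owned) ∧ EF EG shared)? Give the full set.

States satisfying AG EF (¬shared ∨ ¬owned) ∧ EF EG shared: {Invalid, Shared, Owned, Exclusive, Modified}.
States satisfying AF (AG EF (¬shared ∨ ¬owned) ∧ EF EG shared): {Invalid, Shared, Owned, Exclusive, Modified}.

{Invalid, Shared, Owned, Exclusive, Modified}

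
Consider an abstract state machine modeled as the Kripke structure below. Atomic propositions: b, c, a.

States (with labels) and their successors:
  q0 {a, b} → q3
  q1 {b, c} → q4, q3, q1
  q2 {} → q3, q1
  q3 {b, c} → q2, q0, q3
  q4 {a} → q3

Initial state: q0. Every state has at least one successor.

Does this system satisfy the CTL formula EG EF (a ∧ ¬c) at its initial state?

Yes

States satisfying EF (a ∧ ¬c): {q0, q1, q2, q3, q4}.
States satisfying EG EF (a ∧ ¬c): {q0, q1, q2, q3, q4}.
q0 ∈ Sat(EG EF (a ∧ ¬c)).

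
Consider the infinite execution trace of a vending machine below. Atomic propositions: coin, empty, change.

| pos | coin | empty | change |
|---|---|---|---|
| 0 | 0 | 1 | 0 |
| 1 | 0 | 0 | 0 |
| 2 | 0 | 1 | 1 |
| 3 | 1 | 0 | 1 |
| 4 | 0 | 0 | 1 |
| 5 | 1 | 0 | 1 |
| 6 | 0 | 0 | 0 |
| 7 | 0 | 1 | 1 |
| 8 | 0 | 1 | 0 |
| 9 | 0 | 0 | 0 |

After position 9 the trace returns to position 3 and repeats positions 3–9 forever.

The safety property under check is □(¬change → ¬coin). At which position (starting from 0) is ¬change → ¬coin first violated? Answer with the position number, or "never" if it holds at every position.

¬change → ¬coin holds at every position 0..9, and those are all the positions the trace ever visits, so the invariant □(¬change → ¬coin) is never violated.

never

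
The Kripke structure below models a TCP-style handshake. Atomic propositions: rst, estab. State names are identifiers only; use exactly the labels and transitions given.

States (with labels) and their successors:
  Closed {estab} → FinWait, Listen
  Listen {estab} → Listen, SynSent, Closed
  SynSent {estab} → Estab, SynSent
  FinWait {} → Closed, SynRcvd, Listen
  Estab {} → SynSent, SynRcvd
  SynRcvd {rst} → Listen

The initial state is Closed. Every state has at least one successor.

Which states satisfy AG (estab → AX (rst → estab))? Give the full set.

{Closed, Listen, SynSent, FinWait, Estab, SynRcvd}

States satisfying estab → AX (rst → estab): {Closed, Listen, SynSent, FinWait, Estab, SynRcvd}.
States satisfying AG (estab → AX (rst → estab)): {Closed, Listen, SynSent, FinWait, Estab, SynRcvd}.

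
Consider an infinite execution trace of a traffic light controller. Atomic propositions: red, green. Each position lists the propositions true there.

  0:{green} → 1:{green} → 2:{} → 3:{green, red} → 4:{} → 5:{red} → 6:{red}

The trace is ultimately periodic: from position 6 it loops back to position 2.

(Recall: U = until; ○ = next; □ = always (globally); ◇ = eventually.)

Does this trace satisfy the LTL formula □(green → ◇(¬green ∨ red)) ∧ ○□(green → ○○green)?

green → ◇(¬green ∨ red) holds at every position 0..6, and those are all positions ever visited, so □(green → ◇(¬green ∨ red)) holds.
Positions where green holds: 0, 1, 3.
Check ◇(¬green ∨ red) at each: 0→ok, 1→ok, 3→ok.
The position after 0 is 1; □(green → ○○green) is false there.
At position 0: □(green → ◇(¬green ∨ red)) is true; ○□(green → ○○green) is false; so □(green → ◇(¬green ∨ red)) ∧ ○□(green → ○○green) is false.

Violated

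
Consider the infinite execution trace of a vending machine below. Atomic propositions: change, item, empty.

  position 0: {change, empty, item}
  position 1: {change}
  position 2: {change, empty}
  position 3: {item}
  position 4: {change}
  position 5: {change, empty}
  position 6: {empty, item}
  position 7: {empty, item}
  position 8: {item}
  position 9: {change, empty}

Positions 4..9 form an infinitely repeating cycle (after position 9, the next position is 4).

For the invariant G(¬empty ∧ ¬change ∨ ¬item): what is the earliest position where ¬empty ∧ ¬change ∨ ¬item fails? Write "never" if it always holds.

0

At position 0 the labels are {change, empty, item}, so ¬empty ∧ ¬change ∨ ¬item is false there. This is the first violation.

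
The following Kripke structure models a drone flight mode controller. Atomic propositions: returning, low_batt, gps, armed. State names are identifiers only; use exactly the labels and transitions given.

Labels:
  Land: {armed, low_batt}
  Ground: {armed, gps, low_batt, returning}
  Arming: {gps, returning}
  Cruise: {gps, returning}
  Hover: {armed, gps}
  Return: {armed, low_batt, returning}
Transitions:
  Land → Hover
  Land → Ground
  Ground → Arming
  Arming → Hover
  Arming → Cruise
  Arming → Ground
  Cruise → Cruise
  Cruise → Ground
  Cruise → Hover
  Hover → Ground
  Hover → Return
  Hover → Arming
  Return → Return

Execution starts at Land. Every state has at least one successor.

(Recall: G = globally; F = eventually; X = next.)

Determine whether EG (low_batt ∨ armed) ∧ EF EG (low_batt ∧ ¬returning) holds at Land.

States satisfying low_batt ∨ armed: {Land, Ground, Hover, Return}.
States satisfying EG (low_batt ∨ armed): {Land, Hover, Return}.
States satisfying EG (low_batt ∧ ¬returning): ∅.
States satisfying EF EG (low_batt ∧ ¬returning): ∅.
States satisfying EG (low_batt ∨ armed) ∧ EF EG (low_batt ∧ ¬returning): ∅.
Land ∉ Sat(EG (low_batt ∨ armed) ∧ EF EG (low_batt ∧ ¬returning)).

Violated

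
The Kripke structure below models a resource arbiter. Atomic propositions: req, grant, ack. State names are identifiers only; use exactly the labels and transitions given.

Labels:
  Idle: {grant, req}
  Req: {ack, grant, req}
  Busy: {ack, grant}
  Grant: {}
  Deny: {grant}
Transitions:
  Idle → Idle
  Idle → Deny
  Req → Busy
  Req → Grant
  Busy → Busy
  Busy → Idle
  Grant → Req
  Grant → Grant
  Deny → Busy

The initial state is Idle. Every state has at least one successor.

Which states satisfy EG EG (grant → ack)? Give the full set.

{Req, Busy, Grant}

States satisfying EG (grant → ack): {Req, Busy, Grant}.
States satisfying EG EG (grant → ack): {Req, Busy, Grant}.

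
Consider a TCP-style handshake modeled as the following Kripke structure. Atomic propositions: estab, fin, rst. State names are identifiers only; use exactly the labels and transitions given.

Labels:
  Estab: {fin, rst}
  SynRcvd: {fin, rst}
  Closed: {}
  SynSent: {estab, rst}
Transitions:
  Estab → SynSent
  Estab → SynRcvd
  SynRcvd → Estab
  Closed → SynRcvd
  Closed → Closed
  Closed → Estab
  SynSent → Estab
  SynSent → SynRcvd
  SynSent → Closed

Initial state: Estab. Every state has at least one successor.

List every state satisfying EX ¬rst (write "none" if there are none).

{Closed, SynSent}

States satisfying ¬rst: {Closed}.
States satisfying EX ¬rst: {Closed, SynSent}.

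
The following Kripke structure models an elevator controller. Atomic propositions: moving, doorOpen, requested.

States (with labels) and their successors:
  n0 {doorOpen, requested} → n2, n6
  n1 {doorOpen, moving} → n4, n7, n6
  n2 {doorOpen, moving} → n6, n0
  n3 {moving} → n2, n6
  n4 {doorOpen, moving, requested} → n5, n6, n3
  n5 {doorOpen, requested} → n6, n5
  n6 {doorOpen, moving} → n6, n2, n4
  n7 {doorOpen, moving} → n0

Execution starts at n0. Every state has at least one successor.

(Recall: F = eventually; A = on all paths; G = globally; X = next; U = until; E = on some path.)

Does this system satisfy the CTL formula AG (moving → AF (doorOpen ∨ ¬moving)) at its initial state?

Holds

States satisfying moving → AF (doorOpen ∨ ¬moving): {n0, n1, n2, n3, n4, n5, n6, n7}.
States satisfying AG (moving → AF (doorOpen ∨ ¬moving)): {n0, n1, n2, n3, n4, n5, n6, n7}.
Every state reachable from n0 satisfies moving → AF (doorOpen ∨ ¬moving).
n0 ∈ Sat(AG (moving → AF (doorOpen ∨ ¬moving))).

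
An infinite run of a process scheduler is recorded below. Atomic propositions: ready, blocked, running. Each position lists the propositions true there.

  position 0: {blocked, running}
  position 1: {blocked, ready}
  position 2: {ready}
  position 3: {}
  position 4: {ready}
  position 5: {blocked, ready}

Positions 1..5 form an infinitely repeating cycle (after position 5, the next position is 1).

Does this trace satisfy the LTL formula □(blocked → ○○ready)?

No

blocked → ○○ready must hold at every position from 0 onward. It fails at position 1, so □(blocked → ○○ready) is false.
Positions where blocked holds: 0, 1, 5.
Check ○○ready at each: 0→ok, 1→fails, 5→ok.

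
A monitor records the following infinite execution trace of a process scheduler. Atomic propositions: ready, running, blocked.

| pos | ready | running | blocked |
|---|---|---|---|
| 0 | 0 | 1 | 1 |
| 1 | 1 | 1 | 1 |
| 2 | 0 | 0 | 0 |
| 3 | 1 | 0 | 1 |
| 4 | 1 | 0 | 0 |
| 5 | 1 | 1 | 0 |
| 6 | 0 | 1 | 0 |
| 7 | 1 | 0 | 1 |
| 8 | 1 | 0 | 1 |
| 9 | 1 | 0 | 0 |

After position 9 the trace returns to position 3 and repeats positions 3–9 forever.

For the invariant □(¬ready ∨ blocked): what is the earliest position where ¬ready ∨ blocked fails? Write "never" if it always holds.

4

Check ¬ready ∨ blocked at each position in order: 0 ✓, 1 ✓, 2 ✓, 3 ✓.
At position 4 the labels are {ready}, so ¬ready ∨ blocked is false there. This is the first violation.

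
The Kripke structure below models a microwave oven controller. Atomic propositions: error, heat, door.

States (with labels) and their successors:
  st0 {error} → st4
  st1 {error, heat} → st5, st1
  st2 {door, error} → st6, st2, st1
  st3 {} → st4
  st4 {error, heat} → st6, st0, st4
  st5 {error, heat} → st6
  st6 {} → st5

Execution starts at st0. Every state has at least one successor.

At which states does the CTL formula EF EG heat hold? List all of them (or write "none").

{st0, st1, st2, st3, st4}

States satisfying EG heat: {st1, st4}.
States satisfying EF EG heat: {st0, st1, st2, st3, st4}.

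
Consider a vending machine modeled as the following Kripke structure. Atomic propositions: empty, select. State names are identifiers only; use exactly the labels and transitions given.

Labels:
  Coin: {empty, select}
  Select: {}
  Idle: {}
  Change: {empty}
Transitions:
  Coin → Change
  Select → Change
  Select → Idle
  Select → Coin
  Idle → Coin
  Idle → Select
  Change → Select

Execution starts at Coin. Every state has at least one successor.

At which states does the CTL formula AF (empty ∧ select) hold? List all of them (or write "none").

States satisfying empty ∧ select: {Coin}.
States satisfying AF (empty ∧ select): {Coin}.

{Coin}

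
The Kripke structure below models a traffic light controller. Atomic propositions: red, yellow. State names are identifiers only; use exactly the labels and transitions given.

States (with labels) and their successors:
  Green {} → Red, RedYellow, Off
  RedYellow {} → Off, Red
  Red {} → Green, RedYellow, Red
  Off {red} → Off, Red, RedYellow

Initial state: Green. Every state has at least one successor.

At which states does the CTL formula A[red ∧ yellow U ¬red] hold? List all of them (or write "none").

{Green, RedYellow, Red}

States satisfying red ∧ yellow: ∅.
States satisfying ¬red: {Green, RedYellow, Red}.
States satisfying A[red ∧ yellow U ¬red]: {Green, RedYellow, Red}.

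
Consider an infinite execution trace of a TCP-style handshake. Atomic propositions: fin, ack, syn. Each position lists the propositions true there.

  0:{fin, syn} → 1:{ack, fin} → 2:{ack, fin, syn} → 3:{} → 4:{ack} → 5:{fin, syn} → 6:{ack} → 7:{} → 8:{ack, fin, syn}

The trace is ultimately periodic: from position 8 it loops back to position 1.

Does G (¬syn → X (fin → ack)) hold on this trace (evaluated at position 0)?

Violated

¬syn → X (fin → ack) must hold at every position from 0 onward. It fails at position 4, so G (¬syn → X (fin → ack)) is false.
Positions where ¬syn holds: 1, 3, 4, 6, 7.
Check X (fin → ack) at each: 1→ok, 3→ok, 4→fails, 6→ok, 7→ok.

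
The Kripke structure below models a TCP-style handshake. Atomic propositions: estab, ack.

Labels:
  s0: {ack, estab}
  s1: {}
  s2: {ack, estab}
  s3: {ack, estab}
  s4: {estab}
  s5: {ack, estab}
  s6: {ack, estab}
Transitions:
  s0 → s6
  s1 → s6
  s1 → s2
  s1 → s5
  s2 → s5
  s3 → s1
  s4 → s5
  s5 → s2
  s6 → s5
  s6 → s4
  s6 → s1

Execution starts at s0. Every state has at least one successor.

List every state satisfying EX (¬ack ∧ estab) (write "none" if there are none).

{s6}

States satisfying ¬ack ∧ estab: {s4}.
States satisfying EX (¬ack ∧ estab): {s6}.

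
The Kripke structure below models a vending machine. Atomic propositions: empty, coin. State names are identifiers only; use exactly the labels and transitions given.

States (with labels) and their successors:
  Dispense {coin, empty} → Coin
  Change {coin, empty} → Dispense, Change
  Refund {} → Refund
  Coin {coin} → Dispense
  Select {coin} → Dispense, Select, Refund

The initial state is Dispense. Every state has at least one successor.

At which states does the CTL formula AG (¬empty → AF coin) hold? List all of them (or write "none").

{Dispense, Change, Coin}

States satisfying ¬empty → AF coin: {Dispense, Change, Coin, Select}.
States satisfying AG (¬empty → AF coin): {Dispense, Change, Coin}.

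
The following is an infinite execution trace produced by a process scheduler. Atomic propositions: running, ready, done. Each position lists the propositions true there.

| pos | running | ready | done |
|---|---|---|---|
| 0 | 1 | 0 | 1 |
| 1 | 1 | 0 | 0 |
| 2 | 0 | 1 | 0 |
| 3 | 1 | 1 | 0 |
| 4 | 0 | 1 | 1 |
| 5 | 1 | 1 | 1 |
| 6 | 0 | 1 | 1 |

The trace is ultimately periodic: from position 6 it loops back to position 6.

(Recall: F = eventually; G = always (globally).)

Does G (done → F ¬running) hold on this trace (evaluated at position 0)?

done → F ¬running holds at every position 0..6, and those are all positions ever visited, so G (done → F ¬running) holds.
Positions where done holds: 0, 4, 5, 6.
Check F ¬running at each: 0→ok, 4→ok, 5→ok, 6→ok.

Satisfied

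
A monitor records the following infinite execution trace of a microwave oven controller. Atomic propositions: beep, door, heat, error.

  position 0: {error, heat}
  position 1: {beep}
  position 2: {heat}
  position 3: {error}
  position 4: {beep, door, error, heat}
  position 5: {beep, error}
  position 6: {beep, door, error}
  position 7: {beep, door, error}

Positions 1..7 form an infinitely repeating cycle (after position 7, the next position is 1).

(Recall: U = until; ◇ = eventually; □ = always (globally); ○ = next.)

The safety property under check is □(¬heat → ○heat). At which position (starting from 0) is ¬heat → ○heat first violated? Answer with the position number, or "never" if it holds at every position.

Check ¬heat → ○heat at each position in order: 0 ✓, 1 ✓, 2 ✓, 3 ✓, 4 ✓.
At position 5 the labels are {beep, error} and the next position 6 has {beep, door, error}, so ¬heat → ○heat is false there. This is the first violation.

5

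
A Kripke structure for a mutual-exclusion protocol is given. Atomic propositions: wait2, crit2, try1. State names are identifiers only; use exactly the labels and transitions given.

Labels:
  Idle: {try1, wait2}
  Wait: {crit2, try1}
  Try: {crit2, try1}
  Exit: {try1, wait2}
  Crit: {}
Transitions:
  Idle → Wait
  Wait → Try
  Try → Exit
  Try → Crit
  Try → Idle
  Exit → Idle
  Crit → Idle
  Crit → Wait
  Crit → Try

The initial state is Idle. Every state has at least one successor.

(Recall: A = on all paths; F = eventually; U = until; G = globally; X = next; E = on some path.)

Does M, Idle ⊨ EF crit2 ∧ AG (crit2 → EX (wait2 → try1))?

Holds

States satisfying crit2: {Wait, Try}.
States satisfying EF crit2: {Idle, Wait, Try, Exit, Crit}.
States satisfying crit2 → EX (wait2 → try1): {Idle, Wait, Try, Exit, Crit}.
States satisfying AG (crit2 → EX (wait2 → try1)): {Idle, Wait, Try, Exit, Crit}.
States satisfying EF crit2 ∧ AG (crit2 → EX (wait2 → try1)): {Idle, Wait, Try, Exit, Crit}.
Idle ∈ Sat(EF crit2 ∧ AG (crit2 → EX (wait2 → try1))).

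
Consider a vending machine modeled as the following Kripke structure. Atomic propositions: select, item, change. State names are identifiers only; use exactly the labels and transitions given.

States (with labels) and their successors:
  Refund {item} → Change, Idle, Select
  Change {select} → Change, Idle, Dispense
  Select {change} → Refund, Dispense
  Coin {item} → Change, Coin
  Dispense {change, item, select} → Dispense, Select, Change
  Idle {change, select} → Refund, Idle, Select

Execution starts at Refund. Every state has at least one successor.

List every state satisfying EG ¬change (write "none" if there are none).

{Refund, Change, Coin}

States satisfying ¬change: {Refund, Change, Coin}.
States satisfying EG ¬change: {Refund, Change, Coin}.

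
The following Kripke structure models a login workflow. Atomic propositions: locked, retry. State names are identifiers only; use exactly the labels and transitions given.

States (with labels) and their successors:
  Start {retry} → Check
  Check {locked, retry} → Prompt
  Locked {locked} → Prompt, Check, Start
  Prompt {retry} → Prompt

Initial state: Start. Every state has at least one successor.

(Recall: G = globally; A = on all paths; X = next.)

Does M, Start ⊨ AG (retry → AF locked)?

States satisfying retry → AF locked: {Start, Check, Locked}.
States satisfying AG (retry → AF locked): ∅.
Prompt is reachable from Start and violates retry → AF locked, so AG fails at Start.
Start ∉ Sat(AG (retry → AF locked)).

Violated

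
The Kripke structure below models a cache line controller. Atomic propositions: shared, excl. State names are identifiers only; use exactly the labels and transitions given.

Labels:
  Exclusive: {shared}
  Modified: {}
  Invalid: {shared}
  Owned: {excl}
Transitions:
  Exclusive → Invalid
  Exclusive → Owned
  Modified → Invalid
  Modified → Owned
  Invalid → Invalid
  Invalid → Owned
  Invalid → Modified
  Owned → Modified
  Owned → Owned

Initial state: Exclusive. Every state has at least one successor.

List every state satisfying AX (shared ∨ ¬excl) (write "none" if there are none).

none

States satisfying shared ∨ ¬excl: {Exclusive, Modified, Invalid}.
States satisfying AX (shared ∨ ¬excl): ∅.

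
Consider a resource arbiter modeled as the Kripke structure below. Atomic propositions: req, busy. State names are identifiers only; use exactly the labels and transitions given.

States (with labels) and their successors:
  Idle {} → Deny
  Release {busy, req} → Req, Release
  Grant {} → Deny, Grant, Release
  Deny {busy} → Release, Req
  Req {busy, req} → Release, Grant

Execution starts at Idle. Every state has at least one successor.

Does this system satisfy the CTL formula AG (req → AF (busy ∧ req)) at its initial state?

Satisfied

States satisfying req → AF (busy ∧ req): {Idle, Release, Grant, Deny, Req}.
States satisfying AG (req → AF (busy ∧ req)): {Idle, Release, Grant, Deny, Req}.
Every state reachable from Idle satisfies req → AF (busy ∧ req).
Idle ∈ Sat(AG (req → AF (busy ∧ req))).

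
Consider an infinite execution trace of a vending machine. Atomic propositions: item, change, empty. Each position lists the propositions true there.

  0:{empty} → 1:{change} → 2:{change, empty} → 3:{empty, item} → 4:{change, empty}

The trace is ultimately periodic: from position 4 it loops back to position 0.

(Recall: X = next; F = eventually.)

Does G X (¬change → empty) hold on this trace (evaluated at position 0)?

X (¬change → empty) holds at every position 0..4, and those are all positions ever visited, so G X (¬change → empty) holds.

Satisfied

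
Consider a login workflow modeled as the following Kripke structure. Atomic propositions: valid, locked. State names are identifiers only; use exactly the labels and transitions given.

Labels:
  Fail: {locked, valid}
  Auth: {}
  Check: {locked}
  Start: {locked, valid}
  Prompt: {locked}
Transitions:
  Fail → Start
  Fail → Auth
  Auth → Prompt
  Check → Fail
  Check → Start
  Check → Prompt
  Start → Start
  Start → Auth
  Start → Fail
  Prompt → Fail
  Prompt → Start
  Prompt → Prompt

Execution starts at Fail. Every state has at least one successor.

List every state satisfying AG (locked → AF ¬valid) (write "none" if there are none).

none

States satisfying locked → AF ¬valid: {Auth, Check, Prompt}.
States satisfying AG (locked → AF ¬valid): ∅.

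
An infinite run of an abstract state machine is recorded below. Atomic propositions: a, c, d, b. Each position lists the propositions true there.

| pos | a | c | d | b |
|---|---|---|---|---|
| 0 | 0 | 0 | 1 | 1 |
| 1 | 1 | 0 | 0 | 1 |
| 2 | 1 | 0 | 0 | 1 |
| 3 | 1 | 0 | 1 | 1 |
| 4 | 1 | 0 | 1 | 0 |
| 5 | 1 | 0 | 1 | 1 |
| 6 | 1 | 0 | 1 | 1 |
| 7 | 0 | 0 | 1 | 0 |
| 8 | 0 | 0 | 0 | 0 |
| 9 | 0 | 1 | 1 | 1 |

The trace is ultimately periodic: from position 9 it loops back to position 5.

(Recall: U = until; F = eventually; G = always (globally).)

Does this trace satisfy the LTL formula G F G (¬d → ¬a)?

Yes

F G (¬d → ¬a) holds at every position 0..9, and those are all positions ever visited, so G F G (¬d → ¬a) holds.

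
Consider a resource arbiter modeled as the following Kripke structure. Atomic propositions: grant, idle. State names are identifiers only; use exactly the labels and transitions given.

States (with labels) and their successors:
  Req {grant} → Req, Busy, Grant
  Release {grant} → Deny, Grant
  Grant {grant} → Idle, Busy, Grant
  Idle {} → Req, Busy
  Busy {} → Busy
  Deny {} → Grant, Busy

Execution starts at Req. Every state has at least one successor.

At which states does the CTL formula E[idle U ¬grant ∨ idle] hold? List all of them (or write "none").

{Idle, Busy, Deny}

States satisfying idle: ∅.
States satisfying ¬grant ∨ idle: {Idle, Busy, Deny}.
States satisfying E[idle U ¬grant ∨ idle]: {Idle, Busy, Deny}.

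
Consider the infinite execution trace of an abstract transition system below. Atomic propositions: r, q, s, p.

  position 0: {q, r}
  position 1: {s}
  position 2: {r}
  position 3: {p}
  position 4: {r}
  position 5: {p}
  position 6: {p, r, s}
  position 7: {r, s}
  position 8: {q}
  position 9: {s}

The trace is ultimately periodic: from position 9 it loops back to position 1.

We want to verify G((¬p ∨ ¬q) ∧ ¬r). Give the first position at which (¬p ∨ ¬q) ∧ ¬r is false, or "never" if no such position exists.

At position 0 the labels are {q, r}, so (¬p ∨ ¬q) ∧ ¬r is false there. This is the first violation.

0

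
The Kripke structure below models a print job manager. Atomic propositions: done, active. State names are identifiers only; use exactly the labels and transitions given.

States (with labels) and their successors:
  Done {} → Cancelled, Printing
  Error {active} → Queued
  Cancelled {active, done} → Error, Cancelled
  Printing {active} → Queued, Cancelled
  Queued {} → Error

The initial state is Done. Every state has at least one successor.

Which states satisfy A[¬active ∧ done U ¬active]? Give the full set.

States satisfying ¬active ∧ done: ∅.
States satisfying ¬active: {Done, Queued}.
States satisfying A[¬active ∧ done U ¬active]: {Done, Queued}.

{Done, Queued}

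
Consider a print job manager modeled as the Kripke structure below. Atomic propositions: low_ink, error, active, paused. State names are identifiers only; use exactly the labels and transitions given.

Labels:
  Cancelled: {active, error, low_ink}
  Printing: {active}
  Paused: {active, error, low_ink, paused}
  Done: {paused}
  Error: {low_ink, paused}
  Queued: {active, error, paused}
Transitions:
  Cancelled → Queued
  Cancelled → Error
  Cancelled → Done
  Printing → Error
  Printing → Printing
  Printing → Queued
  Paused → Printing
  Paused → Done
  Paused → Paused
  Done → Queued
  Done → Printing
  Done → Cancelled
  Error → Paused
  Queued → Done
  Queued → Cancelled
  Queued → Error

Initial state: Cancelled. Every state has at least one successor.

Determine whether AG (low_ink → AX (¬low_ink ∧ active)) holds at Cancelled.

States satisfying low_ink → AX (¬low_ink ∧ active): {Printing, Done, Queued}.
States satisfying AG (low_ink → AX (¬low_ink ∧ active)): ∅.
Cancelled is reachable from Cancelled and violates low_ink → AX (¬low_ink ∧ active), so AG fails at Cancelled.
Cancelled ∉ Sat(AG (low_ink → AX (¬low_ink ∧ active))).

Violated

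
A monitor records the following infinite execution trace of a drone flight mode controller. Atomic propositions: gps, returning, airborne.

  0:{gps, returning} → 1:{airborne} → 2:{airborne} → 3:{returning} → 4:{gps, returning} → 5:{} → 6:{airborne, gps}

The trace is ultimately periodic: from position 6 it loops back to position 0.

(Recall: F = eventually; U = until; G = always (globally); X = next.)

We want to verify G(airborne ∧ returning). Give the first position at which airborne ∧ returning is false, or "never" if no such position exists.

0

At position 0 the labels are {gps, returning}, so airborne ∧ returning is false there. This is the first violation.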